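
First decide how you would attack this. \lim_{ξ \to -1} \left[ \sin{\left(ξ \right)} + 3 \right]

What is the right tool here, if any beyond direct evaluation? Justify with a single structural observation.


Method: no special technique — nothing blocks direct substitution at -1: plug in and finish.


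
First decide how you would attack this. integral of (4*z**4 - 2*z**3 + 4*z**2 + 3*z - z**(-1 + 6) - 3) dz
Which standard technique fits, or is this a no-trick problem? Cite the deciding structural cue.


Verdict: no special technique — the integrand is a sum of constant multiples of powers of z — integrate term by term.


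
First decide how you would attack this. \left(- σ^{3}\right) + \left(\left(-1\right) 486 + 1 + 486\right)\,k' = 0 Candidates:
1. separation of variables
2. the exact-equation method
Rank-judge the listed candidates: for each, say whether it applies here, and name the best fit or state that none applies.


Method: no special technique — with k absent the equation is not coupled at all: direct integration in σ.
- separation of variables — with no unknown in the slope, separating variables is a formality — the equation integrates directly.
- the exact-equation method — with the unknown absent from both coefficients, the cross-partial test holds emptily — nothing for the exact method to work on.


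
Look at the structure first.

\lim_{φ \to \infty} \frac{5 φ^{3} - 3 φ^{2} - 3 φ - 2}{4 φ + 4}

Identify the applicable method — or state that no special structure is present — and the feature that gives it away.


Verdict: dominant-term comparison — divide by the highest power of φ present: lower-order terms vanish and the dominant ratio remains. As a single quotient, the ∞/∞ shape would yield to repeated differentiation as well — the growth comparison gets there in one look.


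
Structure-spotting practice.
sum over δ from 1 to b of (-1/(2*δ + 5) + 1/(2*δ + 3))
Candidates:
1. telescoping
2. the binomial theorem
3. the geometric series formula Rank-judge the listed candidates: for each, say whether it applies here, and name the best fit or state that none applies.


Verdict: telescoping — the generic term is a one-step difference of 1/(2*δ + 3), so partial sums shortcut to endpoint evaluation.
- telescoping — yes — fits the structure here.
- the binomial theorem — the summand does not match any term pattern of an expanded binomial power.
- the geometric series formula — no single multiplier carries one term to the next throughout the sum.


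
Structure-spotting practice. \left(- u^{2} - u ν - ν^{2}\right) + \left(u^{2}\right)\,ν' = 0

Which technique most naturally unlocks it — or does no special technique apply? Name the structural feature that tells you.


Method: the homogeneous substitution — solved for the derivative, the right side is unchanged under scaling u and ν together — it depends only on the ratio ν/u, so substitute a single ratio variable.


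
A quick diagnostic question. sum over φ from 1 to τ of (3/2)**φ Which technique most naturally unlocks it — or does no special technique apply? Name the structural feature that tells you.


Diagnosis: the geometric series formula — consecutive terms stand in a fixed index-free ratio — the geometric sum formula closes it.


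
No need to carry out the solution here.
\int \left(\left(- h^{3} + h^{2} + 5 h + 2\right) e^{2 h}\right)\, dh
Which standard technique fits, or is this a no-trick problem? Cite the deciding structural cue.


Diagnosis: integration by parts — the integrand splits as - h^{3} + h^{2} + 5 h + 2 times e^{2 h} — repeatedly differentiating the polynomial part kills it, which is the parts ladder.


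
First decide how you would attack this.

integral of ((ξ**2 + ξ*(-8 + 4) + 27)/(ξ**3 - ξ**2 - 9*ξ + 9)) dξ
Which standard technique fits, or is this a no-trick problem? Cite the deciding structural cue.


Verdict: partial fractions — the denominator ξ**3 - ξ**2 - 9*ξ + 9 factors, so the quotient decomposes into elementary partial fractions term by term.


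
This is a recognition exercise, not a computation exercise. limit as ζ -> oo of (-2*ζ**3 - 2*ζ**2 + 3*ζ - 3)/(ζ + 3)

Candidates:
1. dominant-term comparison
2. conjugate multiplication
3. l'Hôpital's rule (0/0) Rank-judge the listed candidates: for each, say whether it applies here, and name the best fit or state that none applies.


Verdict: dominant-term comparison — at large ζ only the top-degree terms survive; compare the leading terms and the limit falls out.
- dominant-term comparison: yes, a natural case for it.
- conjugate multiplication: no difference of divergent radicals appears, so rationalizing has nothing to cancel.
- l'Hôpital's rule (0/0): viewed as a single quotient this runs to ∞/∞, not the 0/0 clash this candidate addresses; an at-infinity variant of the rule would resolve it, but comparing leading growth reads the answer without differentiating.


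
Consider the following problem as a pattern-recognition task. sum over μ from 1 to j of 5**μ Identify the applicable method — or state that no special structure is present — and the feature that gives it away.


Method: the geometric series formula — each term is 5 times the previous one, so the geometric-series formula applies directly.


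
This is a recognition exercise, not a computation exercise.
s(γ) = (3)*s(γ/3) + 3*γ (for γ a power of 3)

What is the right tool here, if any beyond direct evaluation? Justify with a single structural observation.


Verdict: the master substitution — the argument γ/3 divides the index by 3; the standard γ = 3^m substitution converts it to a constant-shift recurrence.


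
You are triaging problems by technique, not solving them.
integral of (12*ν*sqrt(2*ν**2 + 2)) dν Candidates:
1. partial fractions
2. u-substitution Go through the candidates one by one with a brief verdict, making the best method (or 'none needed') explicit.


Best approach: u-substitution — collected, the integrand has one factor that is, up to a constant, the derivative of an inner expression the rest depends on — substitute for that inner expression.
- partial fractions: the expression is not a ratio of polynomials that decomposes further.
- u-substitution — a fit — the right tool for this form.


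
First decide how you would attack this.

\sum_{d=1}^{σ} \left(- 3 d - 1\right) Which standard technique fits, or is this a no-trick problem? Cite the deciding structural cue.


Method: no special technique — every summand is a constant multiple of a power of d — apply the standard power-sum identities one degree at a time.


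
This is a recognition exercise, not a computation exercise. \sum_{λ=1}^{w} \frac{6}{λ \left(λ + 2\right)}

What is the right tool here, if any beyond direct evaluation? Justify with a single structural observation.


Best approach: telescoping — \frac{6}{λ \left(λ + 2\right)} decomposes into shift-paired simple fractions; the series telescopes to finitely many boundary pieces.


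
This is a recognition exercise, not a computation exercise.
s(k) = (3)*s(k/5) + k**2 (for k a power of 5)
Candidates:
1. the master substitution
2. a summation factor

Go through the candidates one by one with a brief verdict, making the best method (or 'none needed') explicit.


Diagnosis: the master substitution — the argument contracts 5-fold per step: reindex k exponentially and solve the linear recurrence in the new index.
- the master substitution — yes — fits the structure here.
- a summation factor: a divided-index call is outside the fixed-shift first-order family a summation factor normalizes.


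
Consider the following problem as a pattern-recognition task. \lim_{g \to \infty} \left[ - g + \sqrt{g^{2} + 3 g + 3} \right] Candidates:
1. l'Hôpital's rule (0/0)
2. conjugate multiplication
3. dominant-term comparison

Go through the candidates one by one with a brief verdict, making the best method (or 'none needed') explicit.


Diagnosis: conjugate multiplication — the difference \sqrt{g^{2} + 3 g + 3} - g is an ∞ − ∞ stalemate; its conjugate partner breaks the tie.
- l'Hôpital's rule (0/0): substitution produces ∞ − ∞ rather than a vanishing quotient; the rule needs a 0/0 ratio to act on.
- conjugate multiplication — a fit — the right tool for this form.
- dominant-term comparison: this limit is not decided by comparing polynomial growth at infinity.


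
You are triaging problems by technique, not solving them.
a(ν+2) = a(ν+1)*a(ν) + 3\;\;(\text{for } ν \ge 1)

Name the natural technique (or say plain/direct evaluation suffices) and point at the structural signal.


Method: no special technique — the recurrence is nonlinear in the sequence values; study it directly, no linear machinery applies.


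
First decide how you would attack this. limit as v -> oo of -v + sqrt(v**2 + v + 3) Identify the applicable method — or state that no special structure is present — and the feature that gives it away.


Diagnosis: conjugate multiplication — both pieces blow up but their difference is finite; the conjugate trick rationalizes sqrt(v**2 + v + 3) - v.


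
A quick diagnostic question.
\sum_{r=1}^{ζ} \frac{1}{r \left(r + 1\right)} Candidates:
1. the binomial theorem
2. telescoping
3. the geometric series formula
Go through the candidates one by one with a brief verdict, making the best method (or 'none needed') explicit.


Technique: telescoping — rewrite \frac{1}{r \left(r + 1\right)} as simple fractions and successive terms eat each other — only the edges survive.
- the binomial theorem — no binomial coefficients pair with matched powers.
- telescoping: applicable, and directly so.
- the geometric series formula: the term-to-term ratio drifts with the index — the one thing the geometric formula cannot absorb.


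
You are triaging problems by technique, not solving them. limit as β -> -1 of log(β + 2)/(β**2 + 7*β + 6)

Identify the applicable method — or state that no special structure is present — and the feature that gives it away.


Method: l'Hôpital's rule (0/0) — substituting -1 gives 0 over 0; differentiate top and bottom once and re-evaluate. Expanding numerator and denominator to first order gives the same value — the rule automates exactly that.


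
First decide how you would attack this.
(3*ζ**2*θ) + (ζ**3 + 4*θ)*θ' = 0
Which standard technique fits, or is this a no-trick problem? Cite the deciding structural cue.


Method: the exact-equation method — the compatibility test passes: the θ-derivative of 3*ζ**2*θ matches the ζ-derivative of ζ**3 + 4*θ, so integrate a potential.


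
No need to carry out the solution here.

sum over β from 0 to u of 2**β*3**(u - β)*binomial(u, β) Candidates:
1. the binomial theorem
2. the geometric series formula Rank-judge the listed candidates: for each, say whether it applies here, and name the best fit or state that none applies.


Diagnosis: the binomial theorem — terms weighting binomial(u, β) against matched powers of 2 and 3 reassemble into (2 + 3)^u by the binomial theorem.
- the binomial theorem: applies; the problem has the shape this method handles.
- the geometric series formula — consecutive terms are not related by a fixed multiplier.


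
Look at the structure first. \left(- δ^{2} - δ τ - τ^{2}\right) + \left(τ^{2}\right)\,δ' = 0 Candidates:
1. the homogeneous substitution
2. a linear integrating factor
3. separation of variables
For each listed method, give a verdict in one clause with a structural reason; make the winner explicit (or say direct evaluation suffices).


Verdict: the homogeneous substitution — scaling τ and δ together leaves the slope fixed — it depends only on δ/τ, so substitute the ratio.
- the homogeneous substitution — applicable, and directly so.
- a linear integrating factor — a nonlinear term in the unknown puts this outside the integrating-factor template.
- separation of variables: the two dependences are entangled, not a clean product of one-variable pieces.


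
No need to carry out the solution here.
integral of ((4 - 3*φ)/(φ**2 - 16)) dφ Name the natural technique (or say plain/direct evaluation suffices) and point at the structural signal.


Technique: partial fractions — break φ**2 - 16 into its roots and the integral splits into logarithm-sized bites.


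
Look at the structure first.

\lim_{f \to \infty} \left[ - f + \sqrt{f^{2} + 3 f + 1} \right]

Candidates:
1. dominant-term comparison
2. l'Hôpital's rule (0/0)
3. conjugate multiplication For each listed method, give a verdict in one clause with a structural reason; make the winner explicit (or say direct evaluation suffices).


Method: conjugate multiplication — an infinity-minus-infinity difference with a surviving radical — multiply by the conjugate to cancel the divergence.
- dominant-term comparison: no dominant power emerges to decide the limit by degree comparison.
- l'Hôpital's rule (0/0): no quotient structure at all: the clash is ∞ minus ∞, which rationalizing converts into a tractable ratio.
- conjugate multiplication — a fit — the right tool for this form.


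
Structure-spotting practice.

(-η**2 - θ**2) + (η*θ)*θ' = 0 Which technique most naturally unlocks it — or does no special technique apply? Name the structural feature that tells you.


Diagnosis: the homogeneous substitution — the slope is degree-zero homogeneous: the ratio substitution v = θ/η collapses it. A Bernoulli substitution is a fair alternative on this equation directly; the homogeneous reading takes it as given.


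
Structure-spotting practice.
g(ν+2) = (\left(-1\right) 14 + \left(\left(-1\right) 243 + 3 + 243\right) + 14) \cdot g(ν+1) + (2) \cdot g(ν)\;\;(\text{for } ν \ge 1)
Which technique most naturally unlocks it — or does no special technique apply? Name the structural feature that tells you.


Best approach: the characteristic-root method — no index-dependence in the weights and nothing inhomogeneous: classic characteristic-equation setup.


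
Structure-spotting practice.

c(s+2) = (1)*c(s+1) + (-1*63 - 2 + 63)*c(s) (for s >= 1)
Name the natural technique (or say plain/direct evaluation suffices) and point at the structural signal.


Diagnosis: the characteristic-root method — constant coefficients and linearity mean the ansatz r^s reduces it to solving the characteristic polynomial.


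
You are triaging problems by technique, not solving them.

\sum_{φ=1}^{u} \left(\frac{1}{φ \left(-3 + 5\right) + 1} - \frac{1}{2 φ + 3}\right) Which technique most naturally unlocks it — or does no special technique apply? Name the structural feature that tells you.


Method: telescoping — the summand is built as \frac{1}{φ \left(-3 + 5\right) + 1} minus its own successor — adjacent terms annihilate down the line.


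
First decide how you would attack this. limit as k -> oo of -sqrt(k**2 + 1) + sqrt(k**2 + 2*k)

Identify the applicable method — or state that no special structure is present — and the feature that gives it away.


Technique: conjugate multiplication — the ∞ − ∞ radical form is the exact trigger for the conjugate maneuver.


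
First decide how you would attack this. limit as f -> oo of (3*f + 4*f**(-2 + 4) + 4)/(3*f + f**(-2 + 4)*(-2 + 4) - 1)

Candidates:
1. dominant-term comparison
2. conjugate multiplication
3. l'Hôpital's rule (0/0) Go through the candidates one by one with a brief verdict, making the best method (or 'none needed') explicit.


Method: dominant-term comparison — at large f only the top-degree terms survive; compare the leading terms and the limit falls out.
- dominant-term comparison — yes — fits the structure here.
- conjugate multiplication: no divergent radical difference is present for a conjugate pair to cancel.
- l'Hôpital's rule (0/0) — viewed as a single quotient this runs to ∞/∞, not the 0/0 clash this candidate addresses; an at-infinity variant of the rule would resolve it, but comparing leading growth reads the answer without differentiating.


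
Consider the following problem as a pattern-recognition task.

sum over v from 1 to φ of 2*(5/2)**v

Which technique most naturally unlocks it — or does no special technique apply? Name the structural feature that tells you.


Diagnosis: the geometric series formula — term-over-term division gives 5/2 every time — index-free ratio, geometric sum formula applies.


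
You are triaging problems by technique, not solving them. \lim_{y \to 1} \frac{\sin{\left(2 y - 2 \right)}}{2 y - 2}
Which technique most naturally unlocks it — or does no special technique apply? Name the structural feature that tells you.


Verdict: l'Hôpital's rule (0/0) — plug in 1: top and bottom both hit zero, so differentiate each and retry. One could equally expand both pieces locally and compare leading terms; the rule does that in one stroke.


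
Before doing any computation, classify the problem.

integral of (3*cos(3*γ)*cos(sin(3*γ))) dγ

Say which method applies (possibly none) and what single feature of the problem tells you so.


Verdict: u-substitution — set u = sin(3*γ): a constant multiple of its derivative, namely 3*cos(3*γ), is present as a factor once the integrand is collected, so the du is sitting there waiting.


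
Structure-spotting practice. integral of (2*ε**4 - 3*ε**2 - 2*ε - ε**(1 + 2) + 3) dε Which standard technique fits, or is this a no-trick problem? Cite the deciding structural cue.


Method: no special technique — scan for structure and find none: constant multiples of powers of ε, integrate directly.


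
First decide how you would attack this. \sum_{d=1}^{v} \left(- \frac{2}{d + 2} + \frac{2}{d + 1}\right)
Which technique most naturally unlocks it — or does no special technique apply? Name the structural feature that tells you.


Method: telescoping — consecutive terms evaluate one function at adjacent indices (\frac{2}{d + 1} is its current value): one term's tail is the next term's head, so the chain collapses.


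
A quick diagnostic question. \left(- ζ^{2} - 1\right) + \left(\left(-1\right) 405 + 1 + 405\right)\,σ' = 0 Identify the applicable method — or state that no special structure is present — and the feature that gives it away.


Diagnosis: no special technique — the slope is a function of ζ alone, so integrate both sides directly.


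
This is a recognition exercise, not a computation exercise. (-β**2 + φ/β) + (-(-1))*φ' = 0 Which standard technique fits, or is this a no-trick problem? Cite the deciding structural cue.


Technique: a linear integrating factor — linear in the unknown with genuine forcing: multiply through by the exponential of the integrated coefficient and the left side closes into one derivative.


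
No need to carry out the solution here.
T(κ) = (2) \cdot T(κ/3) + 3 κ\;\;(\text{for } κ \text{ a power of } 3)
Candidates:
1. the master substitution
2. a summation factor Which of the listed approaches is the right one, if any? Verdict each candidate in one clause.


Verdict: the master substitution — treat m = log base 3 of κ as the new clock: one recursion step advances m by one while κ scales by 3.
- the master substitution — yes — fits the structure here.
- a summation factor: the recursion divides its index rather than shifting it — there is no previous-term chain for a summation factor to telescope.


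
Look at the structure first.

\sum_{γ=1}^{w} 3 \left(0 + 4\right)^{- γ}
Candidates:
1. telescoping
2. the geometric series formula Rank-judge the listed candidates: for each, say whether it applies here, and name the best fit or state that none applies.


Method: the geometric series formula — consecutive terms stand in a fixed index-free ratio — the geometric sum formula closes it.
- telescoping: writing out consecutive terms as given produces no pairwise cancellation.
- the geometric series formula — a fit — the right tool for this form.


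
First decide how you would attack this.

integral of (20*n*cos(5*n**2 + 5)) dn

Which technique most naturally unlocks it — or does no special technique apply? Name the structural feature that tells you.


Best approach: u-substitution — gathered as a product, the integrand carries the factor 20*n — up to a constant, the derivative of the inner expression 5*n**2 + 5 — so u = 5*n**2 + 5 collapses the integral.


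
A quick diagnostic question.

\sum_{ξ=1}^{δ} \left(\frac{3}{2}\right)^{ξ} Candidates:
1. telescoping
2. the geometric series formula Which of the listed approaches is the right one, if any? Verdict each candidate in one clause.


Method: the geometric series formula — each term is \frac{3}{2} times the previous one, so the geometric-series formula applies directly.
- telescoping: writing out consecutive terms as given produces no pairwise cancellation.
- the geometric series formula: yes — fits the structure here.


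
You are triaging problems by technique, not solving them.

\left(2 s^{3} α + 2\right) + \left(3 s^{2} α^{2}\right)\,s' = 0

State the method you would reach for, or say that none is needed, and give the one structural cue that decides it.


Verdict: the exact-equation method — the mixed-partials test passes for 2 s^{3} α + 2 and 3 s^{2} α^{2}, so a potential function exists as presented.


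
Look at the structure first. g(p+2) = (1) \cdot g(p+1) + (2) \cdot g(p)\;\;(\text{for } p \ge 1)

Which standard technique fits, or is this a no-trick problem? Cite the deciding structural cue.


Diagnosis: the characteristic-root method — constant coefficients and linearity mean the ansatz r^p reduces it to solving the characteristic polynomial.


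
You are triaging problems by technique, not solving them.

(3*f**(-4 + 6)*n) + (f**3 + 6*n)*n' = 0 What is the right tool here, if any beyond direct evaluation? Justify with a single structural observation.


Technique: the exact-equation method — because the two cross partials coincide, the form is conservative as written — recover its potential in (f, n).


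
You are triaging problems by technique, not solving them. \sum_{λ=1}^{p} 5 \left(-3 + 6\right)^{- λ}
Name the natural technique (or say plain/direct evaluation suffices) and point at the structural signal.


Technique: the geometric series formula — consecutive terms stand in a fixed index-free ratio — the geometric sum formula closes it.


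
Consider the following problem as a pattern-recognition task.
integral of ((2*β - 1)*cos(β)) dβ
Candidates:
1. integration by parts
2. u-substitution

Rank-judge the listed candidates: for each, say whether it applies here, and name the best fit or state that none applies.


Method: integration by parts — 2*β - 1 dies after finitely many derivatives while cos(β) cycles under integration — the tabular/parts setup.
- integration by parts — yes — fits the structure here.
- u-substitution — no subexpression of the integrand serves as a whole-integral substitution inner — individual terms may offer their own, but none carries its derivative as a factor of the full integrand; a working change of variable would have to be constructed from outside the expression.


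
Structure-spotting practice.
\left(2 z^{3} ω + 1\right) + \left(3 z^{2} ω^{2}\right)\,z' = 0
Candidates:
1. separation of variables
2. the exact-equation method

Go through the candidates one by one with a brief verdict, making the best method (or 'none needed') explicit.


Best approach: the exact-equation method — the mixed-partials test passes for 2 z^{3} ω + 1 and 3 z^{2} ω^{2}, so a potential function exists as presented.
- separation of variables: the two dependences are entangled, not a clean product of one-variable pieces.
- the exact-equation method — applicable, and directly so.


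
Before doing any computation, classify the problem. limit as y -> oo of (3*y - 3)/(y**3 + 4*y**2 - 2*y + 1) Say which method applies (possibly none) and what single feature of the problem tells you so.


Technique: dominant-term comparison — as y grows, only the highest-degree terms matter — compare leading terms and read the limit off. As a single quotient, the ∞/∞ shape would yield to repeated differentiation as well — the growth comparison gets there in one look.


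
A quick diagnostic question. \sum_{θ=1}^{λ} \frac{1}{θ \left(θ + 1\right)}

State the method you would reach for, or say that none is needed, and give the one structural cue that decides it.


Verdict: telescoping — integer-spaced poles in \frac{1}{θ \left(θ + 1\right)} are the telescoping signature in disguise.


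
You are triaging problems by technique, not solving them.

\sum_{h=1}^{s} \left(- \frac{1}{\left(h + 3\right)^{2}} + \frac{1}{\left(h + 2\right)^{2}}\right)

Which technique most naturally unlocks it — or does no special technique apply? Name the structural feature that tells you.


Diagnosis: telescoping — the piece each term subtracts is \frac{1}{\left(h + 2\right)^{2}} advanced by one index, and it reappears with a plus sign leading the following term — the sum collapses to its boundary terms.


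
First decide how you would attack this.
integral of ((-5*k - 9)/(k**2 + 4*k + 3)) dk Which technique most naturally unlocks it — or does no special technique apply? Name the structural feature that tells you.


Best approach: partial fractions — the integrand is a proper rational function and its denominator k**2 + 4*k + 3 factors into distinct pieces, so it splits into simple fractions.


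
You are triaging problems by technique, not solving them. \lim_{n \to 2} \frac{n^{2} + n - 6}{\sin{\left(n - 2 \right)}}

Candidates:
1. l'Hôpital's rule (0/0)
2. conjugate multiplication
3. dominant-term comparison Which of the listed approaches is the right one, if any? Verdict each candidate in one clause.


Best approach: l'Hôpital's rule (0/0) — numerator and denominator both vanish at 2 — a genuine 0/0 form, which is exactly when l'Hôpital applies. A first-order expansion at the point is an equally standard path; the rule packages it.
- l'Hôpital's rule (0/0) — a fit — the right tool for this form.
- conjugate multiplication: no divergent radical difference is present for a conjugate pair to cancel.
- dominant-term comparison: no dominant power emerges to decide the limit by degree comparison.


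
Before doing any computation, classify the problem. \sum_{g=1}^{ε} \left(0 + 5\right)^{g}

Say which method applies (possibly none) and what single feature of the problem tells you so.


Technique: the geometric series formula — check a ratio of consecutive terms: it is 5, independent of the index, so the geometric formula closes the sum.


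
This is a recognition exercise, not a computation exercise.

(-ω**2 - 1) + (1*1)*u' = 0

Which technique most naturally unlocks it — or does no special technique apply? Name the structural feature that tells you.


Verdict: no special technique — the slope is a function of ω alone, so integrate both sides directly.


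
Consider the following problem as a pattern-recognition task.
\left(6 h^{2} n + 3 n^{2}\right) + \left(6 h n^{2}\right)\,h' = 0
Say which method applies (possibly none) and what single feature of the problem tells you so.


Diagnosis: the exact-equation method — take the mixed partials of 6 h^{2} n + 3 n^{2} and 6 h n^{2}: they are equal, which certifies an exact differential.


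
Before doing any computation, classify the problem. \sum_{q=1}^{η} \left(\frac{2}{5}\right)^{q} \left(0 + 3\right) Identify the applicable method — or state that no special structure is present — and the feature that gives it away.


Diagnosis: the geometric series formula — each summand is the previous one scaled by \frac{2}{5}; that constant multiplier is itself the geometric structure.


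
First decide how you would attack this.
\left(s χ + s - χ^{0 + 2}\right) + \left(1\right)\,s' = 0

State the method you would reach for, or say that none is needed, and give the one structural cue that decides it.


Best approach: a linear integrating factor — linear in the unknown with genuine forcing: multiply through by the exponential of the integrated coefficient and the left side closes into one derivative.


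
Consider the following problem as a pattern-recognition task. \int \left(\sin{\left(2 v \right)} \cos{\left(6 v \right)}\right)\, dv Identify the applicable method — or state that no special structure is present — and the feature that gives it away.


Method: a trigonometric identity — the product \sin{\left(2 v \right)} \cos{\left(6 v \right)} converts to a sum of single-frequency sinusoids via the product-to-sum identity.


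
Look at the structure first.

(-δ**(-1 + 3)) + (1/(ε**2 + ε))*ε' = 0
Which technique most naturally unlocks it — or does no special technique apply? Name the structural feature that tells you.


Technique: separation of variables — all dependence on the two variables factors apart, the defining separable shape. A Bernoulli substitution applies to this equation as given; separation takes the same equation in its displayed form.


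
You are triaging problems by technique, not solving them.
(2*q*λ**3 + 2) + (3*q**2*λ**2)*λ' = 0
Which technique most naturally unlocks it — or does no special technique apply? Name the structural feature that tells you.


Verdict: the exact-equation method — the cross partial derivatives of 2*q*λ**3 + 2 and 3*q**2*λ**2 agree, so the left side is the total differential of one potential in q and λ.


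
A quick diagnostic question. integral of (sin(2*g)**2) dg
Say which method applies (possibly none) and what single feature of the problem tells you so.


Verdict: a trigonometric identity — the even trigonometric power sin(2*g)**2 reduces by a double-angle identity before any integration is attempted.


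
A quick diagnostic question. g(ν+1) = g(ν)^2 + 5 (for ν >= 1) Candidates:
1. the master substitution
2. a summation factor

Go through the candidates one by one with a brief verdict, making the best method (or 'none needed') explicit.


Best approach: no special technique — the unknown enters the rule nonlinearly, not as a weighted sum — no linear method is even well-posed.
- the master substitution — this is shift-type recursion, outside the divide-and-conquer template.
- a summation factor — no summation factor applies — the rule is not linear in the sequence values.


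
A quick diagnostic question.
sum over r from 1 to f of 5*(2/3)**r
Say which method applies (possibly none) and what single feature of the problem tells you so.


Best approach: the geometric series formula — the ratio of consecutive terms is the constant 2/3, independent of the index — a geometric sum.


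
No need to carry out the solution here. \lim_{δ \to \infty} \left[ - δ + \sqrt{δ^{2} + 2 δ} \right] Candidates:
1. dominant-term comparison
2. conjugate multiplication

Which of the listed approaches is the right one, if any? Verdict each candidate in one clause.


Verdict: conjugate multiplication — both pieces blow up but their difference is finite; the conjugate trick rationalizes \sqrt{δ^{2} + 2 δ} - δ.
- dominant-term comparison — no dominant power emerges to decide the limit by degree comparison.
- conjugate multiplication: yes, a natural case for it.


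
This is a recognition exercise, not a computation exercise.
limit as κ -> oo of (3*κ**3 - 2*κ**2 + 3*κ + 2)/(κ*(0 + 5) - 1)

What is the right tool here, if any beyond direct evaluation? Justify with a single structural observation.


Technique: dominant-term comparison — divide through by the highest power of κ; every lower-order term dies and the dominant terms decide the limit. Viewed as a single quotient this is an ∞/∞ form — an at-infinity application of l'Hôpital's rule would also resolve it; comparing leading growth reads the answer without differentiating.


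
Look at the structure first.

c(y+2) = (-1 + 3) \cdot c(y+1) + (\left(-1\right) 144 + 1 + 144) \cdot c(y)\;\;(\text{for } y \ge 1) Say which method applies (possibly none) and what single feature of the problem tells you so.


Method: the characteristic-root method — linear, homogeneous, constant coefficients: solutions of the form r^y exist — find the roots of the characteristic polynomial.


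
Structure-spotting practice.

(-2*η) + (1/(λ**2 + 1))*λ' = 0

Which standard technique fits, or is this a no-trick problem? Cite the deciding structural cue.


Best approach: separation of variables — solved for the derivative, the right side splits multiplicatively into a function of each variable alone — divide and integrate each side. One could also solve this as an exact equation; with each coefficient in its own variable, separating is the same work with fewer steps.


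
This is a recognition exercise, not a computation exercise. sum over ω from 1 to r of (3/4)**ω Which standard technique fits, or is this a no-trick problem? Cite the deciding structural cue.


Technique: the geometric series formula — term-over-term division gives 3/4 every time — index-free ratio, geometric sum formula applies.


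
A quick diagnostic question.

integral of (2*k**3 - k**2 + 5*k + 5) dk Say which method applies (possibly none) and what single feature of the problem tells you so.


Diagnosis: no special technique — scan for structure and find none: constant multiples of powers of k, integrate directly.


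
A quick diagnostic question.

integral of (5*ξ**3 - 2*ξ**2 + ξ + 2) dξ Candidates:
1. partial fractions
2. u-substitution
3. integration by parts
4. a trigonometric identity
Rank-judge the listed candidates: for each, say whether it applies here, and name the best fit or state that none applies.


Method: no special technique — every term is a constant multiple of a power of ξ; term-wise power-rule integration needs no preliminary transformation.
- partial fractions — the expression is not a ratio of polynomials that decomposes further.
- u-substitution — any workable substitution here is cosmetic — the integrand is already in directly integrable form.
- integration by parts: parts would only shuffle a directly integrable integrand.
- a trigonometric identity — with no trigonometric functions present, identity rewriting has no target.


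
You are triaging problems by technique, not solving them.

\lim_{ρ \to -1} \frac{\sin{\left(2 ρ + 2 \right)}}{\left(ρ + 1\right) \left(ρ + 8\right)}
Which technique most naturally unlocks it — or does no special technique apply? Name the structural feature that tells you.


Technique: l'Hôpital's rule (0/0) — plug in -1: top and bottom both hit zero, so differentiate each and retry. Expanding numerator and denominator to first order gives the same value — the rule automates exactly that.


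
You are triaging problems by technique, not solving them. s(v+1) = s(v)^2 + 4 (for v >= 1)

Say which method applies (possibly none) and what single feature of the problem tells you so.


Diagnosis: no special technique — a nonlinear dependence on earlier terms breaks linearity, and with it every superposition-based closed form.


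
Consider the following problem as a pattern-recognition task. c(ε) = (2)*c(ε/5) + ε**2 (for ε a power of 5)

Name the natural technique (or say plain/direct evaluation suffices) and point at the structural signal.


Method: the master substitution — the index is divided (ε/5), not shifted — substitute ε = 5^m to straighten it into a shift recurrence.


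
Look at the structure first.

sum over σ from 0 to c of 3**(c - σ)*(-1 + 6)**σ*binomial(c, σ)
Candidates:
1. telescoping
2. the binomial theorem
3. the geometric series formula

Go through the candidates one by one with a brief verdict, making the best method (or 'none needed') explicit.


Verdict: the binomial theorem — binomial(c, σ) weighting matched powers of (-1 + 6) and 3 is the expanded form of ((-1 + 6) + 3)^c — fold it back up.
- telescoping — as presented, consecutive terms share no shifted copy to cancel against — no rewrite is on display to change that.
- the binomial theorem: yes — fits the structure here.
- the geometric series formula — consecutive terms are not related by a fixed multiplier.


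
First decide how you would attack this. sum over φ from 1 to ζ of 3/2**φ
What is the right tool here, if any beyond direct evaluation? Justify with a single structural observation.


Method: the geometric series formula — consecutive terms stand in a fixed index-free ratio — the geometric sum formula closes it.


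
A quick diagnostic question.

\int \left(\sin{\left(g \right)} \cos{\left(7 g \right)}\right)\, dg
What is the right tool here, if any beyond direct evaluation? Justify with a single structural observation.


Verdict: a trigonometric identity — \sin{\left(g \right)} \cos{\left(7 g \right)} is a beat pattern — rewrite the product as a sum of single-frequency waves before integrating.


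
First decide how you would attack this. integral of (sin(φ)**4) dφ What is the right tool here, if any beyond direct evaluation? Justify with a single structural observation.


Verdict: a trigonometric identity — sin(φ)**4 carries an even exponent — trade it for double-angle cosines before integrating.


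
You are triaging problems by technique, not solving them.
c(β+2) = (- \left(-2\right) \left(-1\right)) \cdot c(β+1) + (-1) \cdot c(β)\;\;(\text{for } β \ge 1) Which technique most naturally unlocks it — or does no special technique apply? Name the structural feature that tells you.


Technique: the characteristic-root method — because shifting β leaves the equation's coefficients unchanged, exponential trials reduce it to algebra.


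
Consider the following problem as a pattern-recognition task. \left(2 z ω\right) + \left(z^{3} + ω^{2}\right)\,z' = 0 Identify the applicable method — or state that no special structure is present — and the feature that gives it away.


Method: the exact-equation method — the mixed-partials test passes for 2 z ω and z^{3} + ω^{2}, so a potential function exists as presented.


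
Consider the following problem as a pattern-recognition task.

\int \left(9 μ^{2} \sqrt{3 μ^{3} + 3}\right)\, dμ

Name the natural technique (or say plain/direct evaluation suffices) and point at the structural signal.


Diagnosis: u-substitution — differentiating the inner expression 3 μ^{3} + 3 produces the factor 9 μ^{2} up to a constant multiple, so substituting u = 3 μ^{3} + 3 reduces everything to a one-variable integral in u.


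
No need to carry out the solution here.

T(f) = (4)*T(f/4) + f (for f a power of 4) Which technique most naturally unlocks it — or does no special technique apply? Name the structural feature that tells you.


Technique: the master substitution — the call at f/4 makes this multiplicative recursion; the master-style substitution converts it to additive.


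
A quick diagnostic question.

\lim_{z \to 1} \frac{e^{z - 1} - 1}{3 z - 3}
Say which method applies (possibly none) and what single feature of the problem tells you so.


Technique: l'Hôpital's rule (0/0) — the 0/0 form at 1 is the signature situation for l'Hôpital's rule. The standard small-argument limits would also carry it; the rule is the systematic route.


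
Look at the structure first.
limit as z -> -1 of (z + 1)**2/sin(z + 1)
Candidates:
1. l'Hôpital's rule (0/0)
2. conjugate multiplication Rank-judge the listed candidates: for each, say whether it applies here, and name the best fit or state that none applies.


Best approach: l'Hôpital's rule (0/0) — substituting -1 gives 0 over 0; differentiate top and bottom once and re-evaluate. A first-order expansion at the point is an equally standard path; the rule packages it.
- l'Hôpital's rule (0/0) — yes, a natural case for it.
- conjugate multiplication — no difference of divergent radicals appears, so rationalizing has nothing to cancel.
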